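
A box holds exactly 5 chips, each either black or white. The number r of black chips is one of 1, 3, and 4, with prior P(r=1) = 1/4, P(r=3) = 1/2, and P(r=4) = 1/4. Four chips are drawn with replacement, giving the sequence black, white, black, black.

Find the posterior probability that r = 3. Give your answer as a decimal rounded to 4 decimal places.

Compute the likelihood of the observed sequence for each case: P(data | r = 1) = (1/5)(4/5)(1/5)(1/5) = 4/625; P(data | r = 3) = (3/5)(2/5)(3/5)(3/5) = 54/625; P(data | r = 4) = (4/5)(1/5)(4/5)(4/5) = 64/625.
The prior-weighted likelihoods are 1/4 · 4/625 = 1/625, 1/2 · 54/625 = 27/625, 1/4 · 64/625 = 16/625; with total 44/625.
Therefore the posterior P(r = 3 | data) = (27/625) / (44/625) = 27/44.

0.6136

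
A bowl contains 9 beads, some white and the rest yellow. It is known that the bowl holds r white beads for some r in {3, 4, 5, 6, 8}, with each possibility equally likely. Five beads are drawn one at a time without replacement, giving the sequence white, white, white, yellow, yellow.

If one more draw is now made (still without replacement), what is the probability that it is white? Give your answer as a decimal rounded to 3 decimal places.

Under each hypothesis, the probability of the observed sequence is: P(data | r = 3) = (3/9)(2/8)(1/7)(6/6)(5/5) = 1/84; P(data | r = 4) = (4/9)(3/8)(2/7)(5/6)(4/5) = 2/63; P(data | r = 5) = (5/9)(4/8)(3/7)(4/6)(3/5) = 1/21; P(data | r = 6) = (6/9)(5/8)(4/7)(3/6)(2/5) = 1/21; P(data | r = 8) = (8/9)(7/8)(6/7)(1/6)(0/5) = 0.
Multiplying each by its prior: 1/5 · 1/84 = 1/420, 1/5 · 2/63 = 2/315, 1/5 · 1/21 = 1/105, 1/5 · 1/21 = 1/105, 1/5 · 0 = 0; summing to 1/36.
Normalising, the posterior is P(r = 3 | data) = 3/35, P(r = 4 | data) = 8/35, P(r = 5 | data) = 12/35, P(r = 6 | data) = 12/35, P(r = 8 | data) = 0.
So P(white next | data) = Σ P(white next | H) P(H | data) = (0)(3/35) + (1/4)(8/35) + (1/2)(12/35) + (3/4)(12/35) = 17/35.

0.486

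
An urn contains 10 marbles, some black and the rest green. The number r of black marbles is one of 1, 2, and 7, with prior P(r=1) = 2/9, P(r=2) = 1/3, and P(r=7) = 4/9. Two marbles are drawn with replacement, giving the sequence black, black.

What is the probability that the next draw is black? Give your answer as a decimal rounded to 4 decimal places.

For each hypothesis, P(data | H) works out to: P(data | r = 1) = (1/10)(1/10) = 1/100; P(data | r = 2) = (2/10)(2/10) = 1/25; P(data | r = 7) = (7/10)(7/10) = 49/100.
Weighting by the prior gives 2/9 · 1/100 = 1/450, 1/3 · 1/25 = 1/75, 4/9 · 49/100 = 49/225; with total 7/30.
Dividing through by the total gives posterior P(r = 1 | data) = 1/105, P(r = 2 | data) = 2/35, P(r = 7 | data) = 14/15.
The predictive probability is P(black next | data) = (1/10)(1/105) + (1/5)(2/35) + (7/10)(14/15) = 233/350.

0.6657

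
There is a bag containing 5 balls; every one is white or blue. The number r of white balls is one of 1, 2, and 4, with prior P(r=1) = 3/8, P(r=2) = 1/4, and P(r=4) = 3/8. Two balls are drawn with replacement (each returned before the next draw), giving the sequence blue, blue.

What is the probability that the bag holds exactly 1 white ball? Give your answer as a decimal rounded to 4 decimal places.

Compute the likelihood of the observed sequence for each case: P(data | r = 1) = (4/5)(4/5) = 16/25; P(data | r = 2) = (3/5)(3/5) = 9/25; P(data | r = 4) = (1/5)(1/5) = 1/25.
Weighting by the prior gives 3/8 · 16/25 = 6/25, 1/4 · 9/25 = 9/100, 3/8 · 1/25 = 3/200; these sum to 69/200.
Hence P(r = 1 | data) = (6/25) / (69/200) = 16/23.

0.6957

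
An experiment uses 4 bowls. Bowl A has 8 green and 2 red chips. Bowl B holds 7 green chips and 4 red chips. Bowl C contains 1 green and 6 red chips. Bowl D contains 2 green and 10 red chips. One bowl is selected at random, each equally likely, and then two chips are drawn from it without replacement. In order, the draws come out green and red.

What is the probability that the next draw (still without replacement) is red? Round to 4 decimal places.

The likelihood of the observed sequence under each hypothesis: P(data | bowl A) = (8/10)(2/9) = 0.17778; P(data | bowl B) = (7/11)(4/10) = 0.25455; P(data | bowl C) = (1/7)(6/6) = 0.14286; P(data | bowl D) = (2/12)(10/11) = 0.15152.
Multiplying each by its prior: 1/4 · 0.17778 = 0.044444, 1/4 · 0.25455 = 0.063636, 1/4 · 0.14286 = 0.035714, 1/4 · 0.15152 = 0.037879; these sum to 0.18167.
Normalising, the posterior is P(bowl A | data) = 0.24464, P(bowl B | data) = 0.35028, P(bowl C | data) = 0.19658, P(bowl D | data) = 0.2085.
Averaging over the posterior, P(red next | data) = (1/8)(0.24464) + (1/3)(0.35028) + (1)(0.19658) + (9/10)(0.2085) = 0.53157.

0.5316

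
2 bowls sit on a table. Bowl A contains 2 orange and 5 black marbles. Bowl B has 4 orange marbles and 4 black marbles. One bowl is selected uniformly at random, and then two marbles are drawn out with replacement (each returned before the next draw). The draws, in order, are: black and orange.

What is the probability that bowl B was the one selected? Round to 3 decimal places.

The likelihood of the observed sequence under each hypothesis: P(data | bowl A) = (5/7)(2/7) = 10/49; P(data | bowl B) = (4/8)(4/8) = 1/4.
The prior-weighted likelihoods are 1/2 · 10/49 = 5/49, 1/2 · 1/4 = 1/8; with total 89/392.
So P(bowl B | data) = (1/8) / (89/392) = 49/89.

0.551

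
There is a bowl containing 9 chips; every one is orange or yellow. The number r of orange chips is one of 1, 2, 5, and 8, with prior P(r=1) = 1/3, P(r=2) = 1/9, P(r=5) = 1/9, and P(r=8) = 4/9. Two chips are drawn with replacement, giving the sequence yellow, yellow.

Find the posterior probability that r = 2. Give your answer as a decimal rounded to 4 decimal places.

0.1877

Compute the likelihood of the observed sequence for each case: P(data | r = 1) = (8/9)(8/9) = 64/81; P(data | r = 2) = (7/9)(7/9) = 49/81; P(data | r = 5) = (4/9)(4/9) = 16/81; P(data | r = 8) = (1/9)(1/9) = 1/81.
The prior-weighted likelihoods are 1/3 · 64/81 = 64/243, 1/9 · 49/81 = 49/729, 1/9 · 16/81 = 16/729, 4/9 · 1/81 = 4/729; with total 29/81.
By Bayes' rule, P(r = 2 | data) = (49/729) / (29/81) = 49/261.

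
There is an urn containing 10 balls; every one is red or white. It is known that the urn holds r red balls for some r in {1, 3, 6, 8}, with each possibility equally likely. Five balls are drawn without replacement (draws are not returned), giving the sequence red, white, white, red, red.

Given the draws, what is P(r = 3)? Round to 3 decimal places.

Compute the likelihood of the observed sequence for each case: P(data | r = 1) = (1/10)(9/9)(8/8)(0/7) = 0; P(data | r = 3) = (3/10)(7/9)(6/8)(2/7)(1/6) = 0.0083333; P(data | r = 6) = (6/10)(4/9)(3/8)(5/7)(4/6) = 0.047619; P(data | r = 8) = (8/10)(2/9)(1/8)(7/7)(6/6) = 0.022222.
Weighting by the prior gives 1/4 · 0 = 0, 1/4 · 0.0083333 = 0.0020833, 1/4 · 0.047619 = 0.011905, 1/4 · 0.022222 = 0.0055556; with total 0.019544.
So P(r = 3 | data) = (0.0020833) / (0.019544) = 0.1066.

0.107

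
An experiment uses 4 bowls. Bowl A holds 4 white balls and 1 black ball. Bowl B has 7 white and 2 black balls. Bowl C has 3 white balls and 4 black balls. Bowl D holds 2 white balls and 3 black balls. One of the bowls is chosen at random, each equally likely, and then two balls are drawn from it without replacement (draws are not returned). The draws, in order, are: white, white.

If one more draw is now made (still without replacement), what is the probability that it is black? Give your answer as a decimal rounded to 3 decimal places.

Under each hypothesis, the probability of the observed sequence is: P(data | bowl A) = (4/5)(3/4) = 0.6; P(data | bowl B) = (7/9)(6/8) = 0.58333; P(data | bowl C) = (3/7)(2/6) = 0.14286; P(data | bowl D) = (2/5)(1/4) = 0.1.
The prior-weighted likelihoods are 1/4 · 0.6 = 0.15, 1/4 · 0.58333 = 0.14583, 1/4 · 0.14286 = 0.035714, 1/4 · 0.1 = 0.025; summing to 0.35655.
Normalising, the posterior is P(bowl A | data) = 0.4207, P(bowl B | data) = 0.40902, P(bowl C | data) = 0.10017, P(bowl D | data) = 0.070117.
So P(black next | data) = Σ P(black next | H) P(H | data) = (1/3)(0.4207) + (2/7)(0.40902) + (4/5)(0.10017) + (1)(0.070117) = 0.40735.

0.407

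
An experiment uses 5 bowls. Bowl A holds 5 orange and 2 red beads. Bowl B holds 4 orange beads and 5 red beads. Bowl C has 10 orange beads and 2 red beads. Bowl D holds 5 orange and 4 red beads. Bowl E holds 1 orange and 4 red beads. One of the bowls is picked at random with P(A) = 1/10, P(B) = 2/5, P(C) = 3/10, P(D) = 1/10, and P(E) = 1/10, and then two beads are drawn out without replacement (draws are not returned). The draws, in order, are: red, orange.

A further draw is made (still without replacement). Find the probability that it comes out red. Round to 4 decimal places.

The likelihood of the observed sequence under each hypothesis: P(data | bowl A) = (2/7)(5/6) = 0.2381; P(data | bowl B) = (5/9)(4/8) = 0.27778; P(data | bowl C) = (2/12)(10/11) = 0.15152; P(data | bowl D) = (4/9)(5/8) = 0.27778; P(data | bowl E) = (4/5)(1/4) = 0.2.
Weighting by the prior gives 1/10 · 0.2381 = 0.02381, 2/5 · 0.27778 = 0.11111, 3/10 · 0.15152 = 0.045455, 1/10 · 0.27778 = 0.027778, 1/10 · 0.2 = 0.02; summing to 0.22815.
Normalising, the posterior is P(bowl A | data) = 0.10436, P(bowl B | data) = 0.487, P(bowl C | data) = 0.19923, P(bowl D | data) = 0.12175, P(bowl E | data) = 0.08766.
The predictive probability is P(red next | data) = (1/5)(0.10436) + (4/7)(0.487) + (1/10)(0.19923) + (3/7)(0.12175) + (1)(0.08766) = 0.45892.

0.4589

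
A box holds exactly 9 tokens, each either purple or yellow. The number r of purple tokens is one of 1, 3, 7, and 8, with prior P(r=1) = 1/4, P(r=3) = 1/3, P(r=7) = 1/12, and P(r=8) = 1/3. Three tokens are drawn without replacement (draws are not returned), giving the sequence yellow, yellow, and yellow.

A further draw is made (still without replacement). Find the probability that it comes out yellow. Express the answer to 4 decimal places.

0.7258

Under each hypothesis, the probability of the observed sequence is: P(data | r = 1) = (8/9)(7/8)(6/7) = 2/3; P(data | r = 3) = (6/9)(5/8)(4/7) = 5/21; P(data | r = 7) = (2/9)(1/8)(0/7) = 0; P(data | r = 8) = (1/9)(0/8) = 0.
Weighting by the prior gives 1/4 · 2/3 = 1/6, 1/3 · 5/21 = 5/63, 1/12 · 0 = 0, 1/3 · 0 = 0; with total 31/126.
Dividing through by the total gives posterior P(r = 1 | data) = 21/31, P(r = 3 | data) = 10/31, P(r = 7 | data) = 0, P(r = 8 | data) = 0.
Averaging over the posterior, P(yellow next | data) = (5/6)(21/31) + (1/2)(10/31) = 45/62.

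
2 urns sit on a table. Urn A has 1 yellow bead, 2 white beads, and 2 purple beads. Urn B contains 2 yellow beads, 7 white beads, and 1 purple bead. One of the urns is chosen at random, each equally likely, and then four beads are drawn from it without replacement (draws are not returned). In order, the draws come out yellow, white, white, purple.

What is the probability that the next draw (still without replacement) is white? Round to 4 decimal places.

0.2778

Compute the likelihood of the observed sequence for each case: P(data | urn A) = (1/5)(2/4)(1/3)(2/2) = 1/30; P(data | urn B) = (2/10)(7/9)(6/8)(1/7) = 1/60.
Multiplying each by its prior: 1/2 · 1/30 = 1/60, 1/2 · 1/60 = 1/120; summing to 1/40.
Dividing through by the total gives posterior P(urn A | data) = 2/3, P(urn B | data) = 1/3.
Averaging over the posterior, P(white next | data) = (0)(2/3) + (5/6)(1/3) = 5/18.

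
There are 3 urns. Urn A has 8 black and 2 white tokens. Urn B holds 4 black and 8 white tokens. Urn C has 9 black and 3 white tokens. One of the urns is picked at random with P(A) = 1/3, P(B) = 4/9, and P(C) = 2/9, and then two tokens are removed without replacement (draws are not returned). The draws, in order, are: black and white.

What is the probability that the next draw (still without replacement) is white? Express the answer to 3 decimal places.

0.433

For each hypothesis, P(data | H) works out to: P(data | urn A) = (8/10)(2/9) = 0.17778; P(data | urn B) = (4/12)(8/11) = 0.24242; P(data | urn C) = (9/12)(3/11) = 0.20455.
Multiplying each by its prior: 1/3 · 0.17778 = 0.059259, 4/9 · 0.24242 = 0.10774, 2/9 · 0.20455 = 0.045455; summing to 0.21246.
Normalising, the posterior is P(urn A | data) = 0.27892, P(urn B | data) = 0.50713, P(urn C | data) = 0.21395.
The predictive probability is P(white next | data) = (1/8)(0.27892) + (7/10)(0.50713) + (1/5)(0.21395) = 0.43265.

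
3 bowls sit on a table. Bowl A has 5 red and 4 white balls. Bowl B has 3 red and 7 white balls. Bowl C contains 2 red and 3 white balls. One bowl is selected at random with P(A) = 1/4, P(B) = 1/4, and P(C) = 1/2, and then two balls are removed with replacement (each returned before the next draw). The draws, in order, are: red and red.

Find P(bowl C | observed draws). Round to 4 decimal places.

For each hypothesis, P(data | H) works out to: P(data | bowl A) = (5/9)(5/9) = 0.30864; P(data | bowl B) = (3/10)(3/10) = 0.09; P(data | bowl C) = (2/5)(2/5) = 0.16.
The prior-weighted likelihoods are 1/4 · 0.30864 = 0.07716, 1/4 · 0.09 = 0.0225, 1/2 · 0.16 = 0.08; with total 0.17966.
By Bayes' rule, P(bowl C | data) = (0.08) / (0.17966) = 0.44528.

0.4453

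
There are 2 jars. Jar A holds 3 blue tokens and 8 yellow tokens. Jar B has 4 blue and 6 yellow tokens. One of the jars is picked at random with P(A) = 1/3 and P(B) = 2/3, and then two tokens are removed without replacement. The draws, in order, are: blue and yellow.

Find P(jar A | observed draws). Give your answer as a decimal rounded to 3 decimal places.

Under each hypothesis, the probability of the observed sequence is: P(data | jar A) = (3/11)(8/10) = 12/55; P(data | jar B) = (4/10)(6/9) = 4/15.
The prior-weighted likelihoods are 1/3 · 12/55 = 4/55, 2/3 · 4/15 = 8/45; with total 124/495.
Hence P(jar A | data) = (4/55) / (124/495) = 9/31.

0.290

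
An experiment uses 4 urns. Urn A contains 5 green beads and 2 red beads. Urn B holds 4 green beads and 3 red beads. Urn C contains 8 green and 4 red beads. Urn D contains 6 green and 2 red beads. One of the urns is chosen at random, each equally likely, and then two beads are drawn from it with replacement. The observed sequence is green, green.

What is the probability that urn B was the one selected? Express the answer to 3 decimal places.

0.177

The likelihood of the observed sequence under each hypothesis: P(data | urn A) = (5/7)(5/7) = 0.5102; P(data | urn B) = (4/7)(4/7) = 0.32653; P(data | urn C) = (8/12)(8/12) = 0.44444; P(data | urn D) = (6/8)(6/8) = 0.5625.
Multiplying each by its prior: 1/4 · 0.5102 = 0.12755, 1/4 · 0.32653 = 0.081633, 1/4 · 0.44444 = 0.11111, 1/4 · 0.5625 = 0.14062; these sum to 0.46092.
By Bayes' rule, P(urn B | data) = (0.081633) / (0.46092) = 0.17711.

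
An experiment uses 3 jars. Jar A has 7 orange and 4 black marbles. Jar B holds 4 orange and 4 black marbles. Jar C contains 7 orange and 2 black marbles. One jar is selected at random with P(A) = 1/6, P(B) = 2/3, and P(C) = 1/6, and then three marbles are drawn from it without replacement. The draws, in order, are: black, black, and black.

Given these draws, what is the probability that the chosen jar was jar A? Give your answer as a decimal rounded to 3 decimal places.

For each hypothesis, P(data | H) works out to: P(data | jar A) = (4/11)(3/10)(2/9) = 0.024242; P(data | jar B) = (4/8)(3/7)(2/6) = 0.071429; P(data | jar C) = (2/9)(1/8)(0/7) = 0.
Multiplying each by its prior: 1/6 · 0.024242 = 0.0040404, 2/3 · 0.071429 = 0.047619, 1/6 · 0 = 0; summing to 0.051659.
So P(jar A | data) = (0.0040404) / (0.051659) = 0.078212.

0.078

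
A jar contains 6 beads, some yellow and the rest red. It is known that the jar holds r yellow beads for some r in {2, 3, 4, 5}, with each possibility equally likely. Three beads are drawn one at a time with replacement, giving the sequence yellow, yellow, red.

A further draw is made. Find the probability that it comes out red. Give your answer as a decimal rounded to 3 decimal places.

For each hypothesis, P(data | H) works out to: P(data | r = 2) = (2/6)(2/6)(4/6) = 2/27; P(data | r = 3) = (3/6)(3/6)(3/6) = 1/8; P(data | r = 4) = (4/6)(4/6)(2/6) = 4/27; P(data | r = 5) = (5/6)(5/6)(1/6) = 25/216.
Multiplying each by its prior: 1/4 · 2/27 = 1/54, 1/4 · 1/8 = 1/32, 1/4 · 4/27 = 1/27, 1/4 · 25/216 = 25/864; these sum to 25/216.
Dividing through by the total gives posterior P(r = 2 | data) = 4/25, P(r = 3 | data) = 27/100, P(r = 4 | data) = 8/25, P(r = 5 | data) = 1/4.
So P(red next | data) = Σ P(red next | H) P(H | data) = (2/3)(4/25) + (1/2)(27/100) + (1/3)(8/25) + (1/6)(1/4) = 39/100.

0.390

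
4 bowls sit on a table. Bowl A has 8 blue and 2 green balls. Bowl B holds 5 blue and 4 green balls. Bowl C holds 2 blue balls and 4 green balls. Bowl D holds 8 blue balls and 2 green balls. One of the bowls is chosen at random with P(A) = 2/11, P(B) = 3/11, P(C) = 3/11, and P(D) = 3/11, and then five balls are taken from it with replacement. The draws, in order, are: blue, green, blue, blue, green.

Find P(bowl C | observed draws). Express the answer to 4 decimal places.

Compute the likelihood of the observed sequence for each case: P(data | bowl A) = (8/10)(2/10)(8/10)(8/10)(2/10) = 0.02048; P(data | bowl B) = (5/9)(4/9)(5/9)(5/9)(4/9) = 0.03387; P(data | bowl C) = (2/6)(4/6)(2/6)(2/6)(4/6) = 0.016461; P(data | bowl D) = (8/10)(2/10)(8/10)(8/10)(2/10) = 0.02048.
The prior-weighted likelihoods are 2/11 · 0.02048 = 0.0037236, 3/11 · 0.03387 = 0.0092373, 3/11 · 0.016461 = 0.0044893, 3/11 · 0.02048 = 0.0055855; with total 0.023036.
By Bayes' rule, P(bowl C | data) = (0.0044893) / (0.023036) = 0.19489.

0.1949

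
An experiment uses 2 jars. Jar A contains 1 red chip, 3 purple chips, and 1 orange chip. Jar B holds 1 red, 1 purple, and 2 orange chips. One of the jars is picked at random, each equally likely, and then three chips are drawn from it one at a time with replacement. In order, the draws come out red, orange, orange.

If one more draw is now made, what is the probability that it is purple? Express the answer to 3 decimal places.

Compute the likelihood of the observed sequence for each case: P(data | jar A) = (1/5)(1/5)(1/5) = 0.008; P(data | jar B) = (1/4)(2/4)(2/4) = 0.0625.
Multiplying each by its prior: 1/2 · 0.008 = 0.004, 1/2 · 0.0625 = 0.03125; with total 0.03525.
Dividing through by the total gives posterior P(jar A | data) = 0.11348, P(jar B | data) = 0.88652.
So P(purple next | data) = Σ P(purple next | H) P(H | data) = (3/5)(0.11348) + (1/4)(0.88652) = 0.28972.

0.290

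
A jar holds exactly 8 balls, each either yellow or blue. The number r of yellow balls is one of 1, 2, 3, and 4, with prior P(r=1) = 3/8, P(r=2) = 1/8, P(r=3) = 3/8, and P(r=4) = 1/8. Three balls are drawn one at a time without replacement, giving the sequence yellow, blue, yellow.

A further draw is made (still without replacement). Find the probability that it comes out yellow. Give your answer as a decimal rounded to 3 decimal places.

Compute the likelihood of the observed sequence for each case: P(data | r = 1) = (1/8)(7/7)(0/6) = 0; P(data | r = 2) = (2/8)(6/7)(1/6) = 1/28; P(data | r = 3) = (3/8)(5/7)(2/6) = 5/56; P(data | r = 4) = (4/8)(4/7)(3/6) = 1/7.
Multiplying each by its prior: 3/8 · 0 = 0, 1/8 · 1/28 = 1/224, 3/8 · 5/56 = 15/448, 1/8 · 1/7 = 1/56; these sum to 25/448.
Normalising, the posterior is P(r = 1 | data) = 0, P(r = 2 | data) = 2/25, P(r = 3 | data) = 3/5, P(r = 4 | data) = 8/25.
So P(yellow next | data) = Σ P(yellow next | H) P(H | data) = (0)(2/25) + (1/5)(3/5) + (2/5)(8/25) = 31/125.

0.248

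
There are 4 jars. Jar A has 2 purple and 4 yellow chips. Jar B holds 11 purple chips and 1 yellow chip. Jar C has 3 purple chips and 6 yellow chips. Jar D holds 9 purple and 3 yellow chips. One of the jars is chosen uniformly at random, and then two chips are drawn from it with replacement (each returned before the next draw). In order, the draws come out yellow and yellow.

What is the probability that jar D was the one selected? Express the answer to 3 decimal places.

Under each hypothesis, the probability of the observed sequence is: P(data | jar A) = (4/6)(4/6) = 4/9; P(data | jar B) = (1/12)(1/12) = 1/144; P(data | jar C) = (6/9)(6/9) = 4/9; P(data | jar D) = (3/12)(3/12) = 1/16.
Weighting by the prior gives 1/4 · 4/9 = 1/9, 1/4 · 1/144 = 1/576, 1/4 · 4/9 = 1/9, 1/4 · 1/16 = 1/64; these sum to 23/96.
Therefore the posterior P(jar D | data) = (1/64) / (23/96) = 3/46.

0.065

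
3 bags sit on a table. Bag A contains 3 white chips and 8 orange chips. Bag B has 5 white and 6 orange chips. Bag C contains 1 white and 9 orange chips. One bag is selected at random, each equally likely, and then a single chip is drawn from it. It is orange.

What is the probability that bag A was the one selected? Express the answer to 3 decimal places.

For each hypothesis, P(data | H) works out to: P(data | bag A) = (8/11) = 8/11; P(data | bag B) = (6/11) = 6/11; P(data | bag C) = (9/10) = 9/10.
The prior-weighted likelihoods are 1/3 · 8/11 = 8/33, 1/3 · 6/11 = 2/11, 1/3 · 9/10 = 3/10; these sum to 239/330.
So P(bag A | data) = (8/33) / (239/330) = 80/239.

0.335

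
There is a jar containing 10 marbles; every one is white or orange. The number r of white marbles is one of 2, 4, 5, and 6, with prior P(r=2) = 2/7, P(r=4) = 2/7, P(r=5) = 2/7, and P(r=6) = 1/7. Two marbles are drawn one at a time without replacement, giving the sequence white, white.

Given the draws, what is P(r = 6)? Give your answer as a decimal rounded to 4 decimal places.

0.3061

The likelihood of the observed sequence under each hypothesis: P(data | r = 2) = (2/10)(1/9) = 1/45; P(data | r = 4) = (4/10)(3/9) = 2/15; P(data | r = 5) = (5/10)(4/9) = 2/9; P(data | r = 6) = (6/10)(5/9) = 1/3.
The prior-weighted likelihoods are 2/7 · 1/45 = 2/315, 2/7 · 2/15 = 4/105, 2/7 · 2/9 = 4/63, 1/7 · 1/3 = 1/21; these sum to 7/45.
So P(r = 6 | data) = (1/21) / (7/45) = 15/49.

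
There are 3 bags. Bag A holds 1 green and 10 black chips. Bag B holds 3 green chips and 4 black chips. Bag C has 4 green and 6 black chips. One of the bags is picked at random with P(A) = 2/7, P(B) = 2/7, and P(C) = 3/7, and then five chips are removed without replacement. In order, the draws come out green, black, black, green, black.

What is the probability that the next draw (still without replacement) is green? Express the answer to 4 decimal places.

The likelihood of the observed sequence under each hypothesis: P(data | bag A) = (1/11)(10/10)(9/9)(0/8) = 0; P(data | bag B) = (3/7)(4/6)(3/5)(2/4)(2/3) = 2/35; P(data | bag C) = (4/10)(6/9)(5/8)(3/7)(4/6) = 1/21.
The prior-weighted likelihoods are 2/7 · 0 = 0, 2/7 · 2/35 = 4/245, 3/7 · 1/21 = 1/49; summing to 9/245.
The posterior is then P(bag A | data) = 0, P(bag B | data) = 4/9, P(bag C | data) = 5/9.
Averaging over the posterior, P(green next | data) = (1/2)(4/9) + (2/5)(5/9) = 4/9.

0.4444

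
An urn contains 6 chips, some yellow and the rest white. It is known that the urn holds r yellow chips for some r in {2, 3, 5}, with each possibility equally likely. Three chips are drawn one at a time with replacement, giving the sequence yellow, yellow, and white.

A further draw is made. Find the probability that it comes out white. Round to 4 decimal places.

0.4167

For each hypothesis, P(data | H) works out to: P(data | r = 2) = (2/6)(2/6)(4/6) = 2/27; P(data | r = 3) = (3/6)(3/6)(3/6) = 1/8; P(data | r = 5) = (5/6)(5/6)(1/6) = 25/216.
Multiplying each by its prior: 1/3 · 2/27 = 2/81, 1/3 · 1/8 = 1/24, 1/3 · 25/216 = 25/648; summing to 17/162.
The posterior is then P(r = 2 | data) = 4/17, P(r = 3 | data) = 27/68, P(r = 5 | data) = 25/68.
Averaging over the posterior, P(white next | data) = (2/3)(4/17) + (1/2)(27/68) + (1/6)(25/68) = 5/12.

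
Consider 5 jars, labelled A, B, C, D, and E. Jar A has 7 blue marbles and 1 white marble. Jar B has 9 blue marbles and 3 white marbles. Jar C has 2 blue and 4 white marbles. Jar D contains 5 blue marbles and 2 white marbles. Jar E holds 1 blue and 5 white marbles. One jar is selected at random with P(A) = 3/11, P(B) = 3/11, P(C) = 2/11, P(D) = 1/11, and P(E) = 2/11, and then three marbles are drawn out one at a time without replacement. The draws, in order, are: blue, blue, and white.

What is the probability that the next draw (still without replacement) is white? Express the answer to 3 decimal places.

Compute the likelihood of the observed sequence for each case: P(data | jar A) = (7/8)(6/7)(1/6) = 0.125; P(data | jar B) = (9/12)(8/11)(3/10) = 0.16364; P(data | jar C) = (2/6)(1/5)(4/4) = 0.066667; P(data | jar D) = (5/7)(4/6)(2/5) = 0.19048; P(data | jar E) = (1/6)(0/5) = 0.
Weighting by the prior gives 3/11 · 0.125 = 0.034091, 3/11 · 0.16364 = 0.044628, 2/11 · 0.066667 = 0.012121, 1/11 · 0.19048 = 0.017316, 2/11 · 0 = 0; these sum to 0.10816.
The posterior is then P(jar A | data) = 0.3152, P(jar B | data) = 0.41263, P(jar C | data) = 0.11207, P(jar D | data) = 0.1601, P(jar E | data) = 0.
So P(white next | data) = Σ P(white next | H) P(H | data) = (0)(0.3152) + (2/9)(0.41263) + (1)(0.11207) + (1/4)(0.1601) = 0.24379.

0.244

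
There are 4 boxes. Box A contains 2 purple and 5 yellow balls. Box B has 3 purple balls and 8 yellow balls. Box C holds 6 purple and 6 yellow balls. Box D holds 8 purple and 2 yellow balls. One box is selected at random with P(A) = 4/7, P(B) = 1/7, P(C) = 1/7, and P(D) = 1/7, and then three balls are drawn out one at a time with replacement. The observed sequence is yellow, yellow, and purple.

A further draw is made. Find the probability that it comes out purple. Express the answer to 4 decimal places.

0.3325

Under each hypothesis, the probability of the observed sequence is: P(data | box A) = (5/7)(5/7)(2/7) = 0.14577; P(data | box B) = (8/11)(8/11)(3/11) = 0.14425; P(data | box C) = (6/12)(6/12)(6/12) = 0.125; P(data | box D) = (2/10)(2/10)(8/10) = 0.032.
Multiplying each by its prior: 4/7 · 0.14577 = 0.083299, 1/7 · 0.14425 = 0.020607, 1/7 · 0.125 = 0.017857, 1/7 · 0.032 = 0.0045714; summing to 0.12633.
The posterior is then P(box A | data) = 0.65935, P(box B | data) = 0.16312, P(box C | data) = 0.14135, P(box D | data) = 0.036185.
So P(purple next | data) = Σ P(purple next | H) P(H | data) = (2/7)(0.65935) + (3/11)(0.16312) + (1/2)(0.14135) + (4/5)(0.036185) = 0.33249.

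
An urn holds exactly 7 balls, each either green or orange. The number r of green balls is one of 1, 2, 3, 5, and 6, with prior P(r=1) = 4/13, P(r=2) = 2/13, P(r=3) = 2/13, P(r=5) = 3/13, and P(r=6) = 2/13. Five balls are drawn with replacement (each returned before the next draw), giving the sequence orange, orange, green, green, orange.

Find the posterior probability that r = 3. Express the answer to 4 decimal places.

0.3124

Under each hypothesis, the probability of the observed sequence is: P(data | r = 1) = (6/7)(6/7)(1/7)(1/7)(6/7) = 0.012852; P(data | r = 2) = (5/7)(5/7)(2/7)(2/7)(5/7) = 0.02975; P(data | r = 3) = (4/7)(4/7)(3/7)(3/7)(4/7) = 0.034271; P(data | r = 5) = (2/7)(2/7)(5/7)(5/7)(2/7) = 0.0119; P(data | r = 6) = (1/7)(1/7)(6/7)(6/7)(1/7) = 0.002142.
The prior-weighted likelihoods are 4/13 · 0.012852 = 0.0039544, 2/13 · 0.02975 = 0.0045768, 2/13 · 0.034271 = 0.0052725, 3/13 · 0.0119 = 0.0027461, 2/13 · 0.002142 = 0.00032953; with total 0.016879.
Therefore the posterior P(r = 3 | data) = (0.0052725) / (0.016879) = 0.31236.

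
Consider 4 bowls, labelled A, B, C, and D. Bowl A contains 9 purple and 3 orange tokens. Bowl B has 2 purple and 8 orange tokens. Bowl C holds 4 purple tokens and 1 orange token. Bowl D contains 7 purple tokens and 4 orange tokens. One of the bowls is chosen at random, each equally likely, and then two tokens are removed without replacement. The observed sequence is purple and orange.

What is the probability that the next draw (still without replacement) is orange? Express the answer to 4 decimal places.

For each hypothesis, P(data | H) works out to: P(data | bowl A) = (9/12)(3/11) = 0.20455; P(data | bowl B) = (2/10)(8/9) = 0.17778; P(data | bowl C) = (4/5)(1/4) = 0.2; P(data | bowl D) = (7/11)(4/10) = 0.25455.
Weighting by the prior gives 1/4 · 0.20455 = 0.051136, 1/4 · 0.17778 = 0.044444, 1/4 · 0.2 = 0.05, 1/4 · 0.25455 = 0.063636; with total 0.20922.
Normalising, the posterior is P(bowl A | data) = 0.24442, P(bowl B | data) = 0.21243, P(bowl C | data) = 0.23899, P(bowl D | data) = 0.30416.
So P(orange next | data) = Σ P(orange next | H) P(H | data) = (1/5)(0.24442) + (7/8)(0.21243) + (0)(0.23899) + (1/3)(0.30416) = 0.33615.

0.3361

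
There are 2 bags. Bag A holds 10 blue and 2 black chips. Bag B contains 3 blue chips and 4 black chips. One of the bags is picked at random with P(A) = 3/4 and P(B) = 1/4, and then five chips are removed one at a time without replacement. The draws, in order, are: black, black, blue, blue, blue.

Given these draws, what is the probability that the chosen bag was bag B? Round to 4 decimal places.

0.3860

For each hypothesis, P(data | H) works out to: P(data | bag A) = (2/12)(1/11)(10/10)(9/9)(8/8) = 0.015152; P(data | bag B) = (4/7)(3/6)(3/5)(2/4)(1/3) = 0.028571.
Multiplying each by its prior: 3/4 · 0.015152 = 0.011364, 1/4 · 0.028571 = 0.0071429; these sum to 0.018506.
Therefore the posterior P(bag B | data) = (0.0071429) / (0.018506) = 0.38596.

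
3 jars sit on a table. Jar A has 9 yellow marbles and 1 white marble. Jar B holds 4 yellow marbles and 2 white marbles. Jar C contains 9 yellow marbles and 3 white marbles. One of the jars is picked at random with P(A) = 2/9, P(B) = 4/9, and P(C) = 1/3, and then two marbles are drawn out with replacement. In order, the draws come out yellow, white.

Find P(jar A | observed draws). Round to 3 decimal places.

0.110

Compute the likelihood of the observed sequence for each case: P(data | jar A) = (9/10)(1/10) = 0.09; P(data | jar B) = (4/6)(2/6) = 0.22222; P(data | jar C) = (9/12)(3/12) = 0.1875.
Multiplying each by its prior: 2/9 · 0.09 = 0.02, 4/9 · 0.22222 = 0.098765, 1/3 · 0.1875 = 0.0625; with total 0.18127.
Therefore the posterior P(jar A | data) = (0.02) / (0.18127) = 0.11034.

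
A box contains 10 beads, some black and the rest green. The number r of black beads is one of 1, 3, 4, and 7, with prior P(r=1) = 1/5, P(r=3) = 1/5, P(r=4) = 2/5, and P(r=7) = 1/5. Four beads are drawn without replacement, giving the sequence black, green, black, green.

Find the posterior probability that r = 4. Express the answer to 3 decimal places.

For each hypothesis, P(data | H) works out to: P(data | r = 1) = (1/10)(9/9)(0/8) = 0; P(data | r = 3) = (3/10)(7/9)(2/8)(6/7) = 1/20; P(data | r = 4) = (4/10)(6/9)(3/8)(5/7) = 1/14; P(data | r = 7) = (7/10)(3/9)(6/8)(2/7) = 1/20.
The prior-weighted likelihoods are 1/5 · 0 = 0, 1/5 · 1/20 = 1/100, 2/5 · 1/14 = 1/35, 1/5 · 1/20 = 1/100; summing to 17/350.
Therefore the posterior P(r = 4 | data) = (1/35) / (17/350) = 10/17.

0.588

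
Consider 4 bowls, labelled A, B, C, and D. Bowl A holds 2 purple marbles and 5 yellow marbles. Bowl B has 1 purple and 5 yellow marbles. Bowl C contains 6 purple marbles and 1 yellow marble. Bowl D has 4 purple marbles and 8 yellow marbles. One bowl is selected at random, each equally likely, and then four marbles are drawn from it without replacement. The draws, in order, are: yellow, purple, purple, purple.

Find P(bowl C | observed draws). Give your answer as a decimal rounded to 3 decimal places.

0.898

For each hypothesis, P(data | H) works out to: P(data | bowl A) = (5/7)(2/6)(1/5)(0/4) = 0; P(data | bowl B) = (5/6)(1/5)(0/4) = 0; P(data | bowl C) = (1/7)(6/6)(5/5)(4/4) = 0.14286; P(data | bowl D) = (8/12)(4/11)(3/10)(2/9) = 0.016162.
Multiplying each by its prior: 1/4 · 0 = 0, 1/4 · 0 = 0, 1/4 · 0.14286 = 0.035714, 1/4 · 0.016162 = 0.0040404; these sum to 0.039755.
Hence P(bowl C | data) = (0.035714) / (0.039755) = 0.89837.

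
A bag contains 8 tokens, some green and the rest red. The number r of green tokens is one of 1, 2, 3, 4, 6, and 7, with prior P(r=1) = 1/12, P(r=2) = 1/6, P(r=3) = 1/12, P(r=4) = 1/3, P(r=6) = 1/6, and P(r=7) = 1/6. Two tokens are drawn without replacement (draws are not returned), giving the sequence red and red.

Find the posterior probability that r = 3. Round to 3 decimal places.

0.115

Compute the likelihood of the observed sequence for each case: P(data | r = 1) = (7/8)(6/7) = 3/4; P(data | r = 2) = (6/8)(5/7) = 15/28; P(data | r = 3) = (5/8)(4/7) = 5/14; P(data | r = 4) = (4/8)(3/7) = 3/14; P(data | r = 6) = (2/8)(1/7) = 1/28; P(data | r = 7) = (1/8)(0/7) = 0.
Multiplying each by its prior: 1/12 · 3/4 = 1/16, 1/6 · 15/28 = 5/56, 1/12 · 5/14 = 5/168, 1/3 · 3/14 = 1/14, 1/6 · 1/28 = 1/168, 1/6 · 0 = 0; with total 29/112.
By Bayes' rule, P(r = 3 | data) = (5/168) / (29/112) = 10/87.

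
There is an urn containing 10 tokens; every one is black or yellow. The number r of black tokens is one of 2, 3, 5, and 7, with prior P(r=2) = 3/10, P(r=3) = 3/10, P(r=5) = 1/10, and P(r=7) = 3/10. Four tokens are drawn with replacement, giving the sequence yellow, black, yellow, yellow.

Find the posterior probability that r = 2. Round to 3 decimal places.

0.418

Compute the likelihood of the observed sequence for each case: P(data | r = 2) = (8/10)(2/10)(8/10)(8/10) = 0.1024; P(data | r = 3) = (7/10)(3/10)(7/10)(7/10) = 0.1029; P(data | r = 5) = (5/10)(5/10)(5/10)(5/10) = 0.0625; P(data | r = 7) = (3/10)(7/10)(3/10)(3/10) = 0.0189.
Weighting by the prior gives 3/10 · 0.1024 = 0.03072, 3/10 · 0.1029 = 0.03087, 1/10 · 0.0625 = 0.00625, 3/10 · 0.0189 = 0.00567; with total 0.07351.
By Bayes' rule, P(r = 2 | data) = (0.03072) / (0.07351) = 0.4179.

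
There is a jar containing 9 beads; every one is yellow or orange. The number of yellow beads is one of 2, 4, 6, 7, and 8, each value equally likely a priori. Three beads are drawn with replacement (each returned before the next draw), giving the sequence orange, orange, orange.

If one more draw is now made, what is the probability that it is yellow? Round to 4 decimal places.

0.3113

Under each hypothesis, the probability of the observed sequence is: P(data | r = 2) = (7/9)(7/9)(7/9) = 0.47051; P(data | r = 4) = (5/9)(5/9)(5/9) = 0.17147; P(data | r = 6) = (3/9)(3/9)(3/9) = 0.037037; P(data | r = 7) = (2/9)(2/9)(2/9) = 0.010974; P(data | r = 8) = (1/9)(1/9)(1/9) = 0.0013717.
Weighting by the prior gives 1/5 · 0.47051 = 0.094102, 1/5 · 0.17147 = 0.034294, 1/5 · 0.037037 = 0.0074074, 1/5 · 0.010974 = 0.0021948, 1/5 · 0.0013717 = 0.00027435; with total 0.13827.
The posterior is then P(r = 2 | data) = 0.68056, P(r = 4 | data) = 0.24802, P(r = 6 | data) = 0.053571, P(r = 7 | data) = 0.015873, P(r = 8 | data) = 0.0019841.
Averaging over the posterior, P(yellow next | data) = (2/9)(0.68056) + (4/9)(0.24802) + (2/3)(0.053571) + (7/9)(0.015873) + (8/9)(0.0019841) = 0.31129.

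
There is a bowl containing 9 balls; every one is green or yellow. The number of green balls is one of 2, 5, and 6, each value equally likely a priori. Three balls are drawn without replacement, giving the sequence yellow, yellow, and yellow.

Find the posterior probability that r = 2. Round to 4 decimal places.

For each hypothesis, P(data | H) works out to: P(data | r = 2) = (7/9)(6/8)(5/7) = 5/12; P(data | r = 5) = (4/9)(3/8)(2/7) = 1/21; P(data | r = 6) = (3/9)(2/8)(1/7) = 1/84.
Multiplying each by its prior: 1/3 · 5/12 = 5/36, 1/3 · 1/21 = 1/63, 1/3 · 1/84 = 1/252; these sum to 10/63.
Hence P(r = 2 | data) = (5/36) / (10/63) = 7/8.

0.8750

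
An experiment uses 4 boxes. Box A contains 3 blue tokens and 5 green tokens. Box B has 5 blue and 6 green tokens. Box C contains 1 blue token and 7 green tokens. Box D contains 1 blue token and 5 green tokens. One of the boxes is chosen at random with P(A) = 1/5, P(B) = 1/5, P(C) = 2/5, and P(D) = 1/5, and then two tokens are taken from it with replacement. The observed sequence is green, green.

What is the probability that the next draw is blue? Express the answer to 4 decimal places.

0.2021

Under each hypothesis, the probability of the observed sequence is: P(data | box A) = (5/8)(5/8) = 0.39062; P(data | box B) = (6/11)(6/11) = 0.29752; P(data | box C) = (7/8)(7/8) = 0.76562; P(data | box D) = (5/6)(5/6) = 0.69444.
Weighting by the prior gives 1/5 · 0.39062 = 0.078125, 1/5 · 0.29752 = 0.059504, 2/5 · 0.76562 = 0.30625, 1/5 · 0.69444 = 0.13889; summing to 0.58277.
Normalising, the posterior is P(box A | data) = 0.13406, P(box B | data) = 0.10211, P(box C | data) = 0.52551, P(box D | data) = 0.23833.
The predictive probability is P(blue next | data) = (3/8)(0.13406) + (5/11)(0.10211) + (1/8)(0.52551) + (1/6)(0.23833) = 0.20209.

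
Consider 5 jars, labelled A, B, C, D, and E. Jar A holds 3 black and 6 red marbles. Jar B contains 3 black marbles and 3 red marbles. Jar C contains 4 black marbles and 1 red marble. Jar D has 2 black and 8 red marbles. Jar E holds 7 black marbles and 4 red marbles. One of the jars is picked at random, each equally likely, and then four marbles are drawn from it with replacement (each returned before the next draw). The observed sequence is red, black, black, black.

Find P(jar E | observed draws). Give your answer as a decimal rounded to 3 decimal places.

For each hypothesis, P(data | H) works out to: P(data | jar A) = (6/9)(3/9)(3/9)(3/9) = 0.024691; P(data | jar B) = (3/6)(3/6)(3/6)(3/6) = 0.0625; P(data | jar C) = (1/5)(4/5)(4/5)(4/5) = 0.1024; P(data | jar D) = (8/10)(2/10)(2/10)(2/10) = 0.0064; P(data | jar E) = (4/11)(7/11)(7/11)(7/11) = 0.093709.
Weighting by the prior gives 1/5 · 0.024691 = 0.0049383, 1/5 · 0.0625 = 0.0125, 1/5 · 0.1024 = 0.02048, 1/5 · 0.0064 = 0.00128, 1/5 · 0.093709 = 0.018742; summing to 0.05794.
By Bayes' rule, P(jar E | data) = (0.018742) / (0.05794) = 0.32347.

0.323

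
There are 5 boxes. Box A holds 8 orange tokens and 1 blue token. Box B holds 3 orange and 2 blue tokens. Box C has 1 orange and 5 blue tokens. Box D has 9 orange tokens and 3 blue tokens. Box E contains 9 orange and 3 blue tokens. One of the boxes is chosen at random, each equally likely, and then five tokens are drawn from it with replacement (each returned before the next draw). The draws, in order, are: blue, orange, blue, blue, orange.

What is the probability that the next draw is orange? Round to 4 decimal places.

0.5305

Compute the likelihood of the observed sequence for each case: P(data | box A) = (1/9)(8/9)(1/9)(1/9)(8/9) = 0.0010838; P(data | box B) = (2/5)(3/5)(2/5)(2/5)(3/5) = 0.02304; P(data | box C) = (5/6)(1/6)(5/6)(5/6)(1/6) = 0.016075; P(data | box D) = (3/12)(9/12)(3/12)(3/12)(9/12) = 0.0087891; P(data | box E) = (3/12)(9/12)(3/12)(3/12)(9/12) = 0.0087891.
Weighting by the prior gives 1/5 · 0.0010838 = 0.00021677, 1/5 · 0.02304 = 0.004608, 1/5 · 0.016075 = 0.003215, 1/5 · 0.0087891 = 0.0017578, 1/5 · 0.0087891 = 0.0017578; with total 0.011555.
The posterior is then P(box A | data) = 0.018759, P(box B | data) = 0.39877, P(box C | data) = 0.27823, P(box D | data) = 0.15212, P(box E | data) = 0.15212.
The predictive probability is P(orange next | data) = (8/9)(0.018759) + (3/5)(0.39877) + (1/6)(0.27823) + (3/4)(0.15212) + (3/4)(0.15212) = 0.53049.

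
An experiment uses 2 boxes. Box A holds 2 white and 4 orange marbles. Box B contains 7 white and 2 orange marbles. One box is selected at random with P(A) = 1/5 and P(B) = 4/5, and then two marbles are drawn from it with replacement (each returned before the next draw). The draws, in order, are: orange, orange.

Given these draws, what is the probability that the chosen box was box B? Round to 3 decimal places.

0.308

Under each hypothesis, the probability of the observed sequence is: P(data | box A) = (4/6)(4/6) = 4/9; P(data | box B) = (2/9)(2/9) = 4/81.
The prior-weighted likelihoods are 1/5 · 4/9 = 4/45, 4/5 · 4/81 = 16/405; summing to 52/405.
Hence P(box B | data) = (16/405) / (52/405) = 4/13.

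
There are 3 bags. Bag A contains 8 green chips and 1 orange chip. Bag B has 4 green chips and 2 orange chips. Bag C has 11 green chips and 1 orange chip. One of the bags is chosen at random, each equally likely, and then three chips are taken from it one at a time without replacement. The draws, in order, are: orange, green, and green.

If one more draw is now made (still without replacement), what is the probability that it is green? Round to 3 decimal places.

0.831

Under each hypothesis, the probability of the observed sequence is: P(data | bag A) = (1/9)(8/8)(7/7) = 1/9; P(data | bag B) = (2/6)(4/5)(3/4) = 1/5; P(data | bag C) = (1/12)(11/11)(10/10) = 1/12.
Weighting by the prior gives 1/3 · 1/9 = 1/27, 1/3 · 1/5 = 1/15, 1/3 · 1/12 = 1/36; with total 71/540.
Dividing through by the total gives posterior P(bag A | data) = 20/71, P(bag B | data) = 36/71, P(bag C | data) = 15/71.
Averaging over the posterior, P(green next | data) = (1)(20/71) + (2/3)(36/71) + (1)(15/71) = 59/71.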